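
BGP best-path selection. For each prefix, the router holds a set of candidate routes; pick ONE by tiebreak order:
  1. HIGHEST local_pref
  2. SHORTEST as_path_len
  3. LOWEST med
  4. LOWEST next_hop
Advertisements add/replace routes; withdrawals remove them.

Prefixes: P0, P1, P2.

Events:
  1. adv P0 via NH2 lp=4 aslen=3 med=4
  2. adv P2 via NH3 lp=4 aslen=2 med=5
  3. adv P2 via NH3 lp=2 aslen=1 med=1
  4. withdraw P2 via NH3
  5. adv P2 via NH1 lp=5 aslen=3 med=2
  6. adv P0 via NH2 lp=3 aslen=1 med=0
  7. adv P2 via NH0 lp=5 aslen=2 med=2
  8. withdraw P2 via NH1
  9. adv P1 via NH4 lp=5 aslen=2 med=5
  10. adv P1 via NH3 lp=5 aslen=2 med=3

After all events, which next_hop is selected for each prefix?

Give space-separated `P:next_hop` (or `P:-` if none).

Answer: P0:NH2 P1:NH3 P2:NH0

Derivation:
Op 1: best P0=NH2 P1=- P2=-
Op 2: best P0=NH2 P1=- P2=NH3
Op 3: best P0=NH2 P1=- P2=NH3
Op 4: best P0=NH2 P1=- P2=-
Op 5: best P0=NH2 P1=- P2=NH1
Op 6: best P0=NH2 P1=- P2=NH1
Op 7: best P0=NH2 P1=- P2=NH0
Op 8: best P0=NH2 P1=- P2=NH0
Op 9: best P0=NH2 P1=NH4 P2=NH0
Op 10: best P0=NH2 P1=NH3 P2=NH0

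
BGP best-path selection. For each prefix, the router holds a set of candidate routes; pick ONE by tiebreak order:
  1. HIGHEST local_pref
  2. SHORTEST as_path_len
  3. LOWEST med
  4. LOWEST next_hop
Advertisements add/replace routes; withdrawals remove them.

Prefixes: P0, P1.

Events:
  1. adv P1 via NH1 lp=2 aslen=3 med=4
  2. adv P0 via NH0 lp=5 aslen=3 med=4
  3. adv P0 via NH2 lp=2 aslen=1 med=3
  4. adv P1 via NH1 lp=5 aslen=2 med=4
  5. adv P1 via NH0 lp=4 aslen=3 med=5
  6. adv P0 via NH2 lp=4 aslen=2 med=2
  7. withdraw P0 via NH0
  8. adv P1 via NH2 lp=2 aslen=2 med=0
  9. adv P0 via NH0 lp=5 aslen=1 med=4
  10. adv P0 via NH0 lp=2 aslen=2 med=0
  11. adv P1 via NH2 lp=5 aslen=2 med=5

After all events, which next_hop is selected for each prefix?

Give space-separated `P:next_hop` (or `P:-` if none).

Op 1: best P0=- P1=NH1
Op 2: best P0=NH0 P1=NH1
Op 3: best P0=NH0 P1=NH1
Op 4: best P0=NH0 P1=NH1
Op 5: best P0=NH0 P1=NH1
Op 6: best P0=NH0 P1=NH1
Op 7: best P0=NH2 P1=NH1
Op 8: best P0=NH2 P1=NH1
Op 9: best P0=NH0 P1=NH1
Op 10: best P0=NH2 P1=NH1
Op 11: best P0=NH2 P1=NH1

Answer: P0:NH2 P1:NH1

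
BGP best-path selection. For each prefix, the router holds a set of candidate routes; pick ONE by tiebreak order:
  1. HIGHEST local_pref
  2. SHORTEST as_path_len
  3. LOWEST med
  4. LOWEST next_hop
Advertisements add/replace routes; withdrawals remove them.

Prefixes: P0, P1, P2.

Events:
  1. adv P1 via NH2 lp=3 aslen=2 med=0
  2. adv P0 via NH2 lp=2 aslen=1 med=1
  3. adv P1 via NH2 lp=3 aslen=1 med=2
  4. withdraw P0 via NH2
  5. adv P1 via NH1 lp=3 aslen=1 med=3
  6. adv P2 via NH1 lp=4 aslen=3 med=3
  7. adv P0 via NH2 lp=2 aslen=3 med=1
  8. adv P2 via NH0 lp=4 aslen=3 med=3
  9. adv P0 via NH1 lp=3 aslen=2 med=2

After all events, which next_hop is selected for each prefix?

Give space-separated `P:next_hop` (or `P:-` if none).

Answer: P0:NH1 P1:NH2 P2:NH0

Derivation:
Op 1: best P0=- P1=NH2 P2=-
Op 2: best P0=NH2 P1=NH2 P2=-
Op 3: best P0=NH2 P1=NH2 P2=-
Op 4: best P0=- P1=NH2 P2=-
Op 5: best P0=- P1=NH2 P2=-
Op 6: best P0=- P1=NH2 P2=NH1
Op 7: best P0=NH2 P1=NH2 P2=NH1
Op 8: best P0=NH2 P1=NH2 P2=NH0
Op 9: best P0=NH1 P1=NH2 P2=NH0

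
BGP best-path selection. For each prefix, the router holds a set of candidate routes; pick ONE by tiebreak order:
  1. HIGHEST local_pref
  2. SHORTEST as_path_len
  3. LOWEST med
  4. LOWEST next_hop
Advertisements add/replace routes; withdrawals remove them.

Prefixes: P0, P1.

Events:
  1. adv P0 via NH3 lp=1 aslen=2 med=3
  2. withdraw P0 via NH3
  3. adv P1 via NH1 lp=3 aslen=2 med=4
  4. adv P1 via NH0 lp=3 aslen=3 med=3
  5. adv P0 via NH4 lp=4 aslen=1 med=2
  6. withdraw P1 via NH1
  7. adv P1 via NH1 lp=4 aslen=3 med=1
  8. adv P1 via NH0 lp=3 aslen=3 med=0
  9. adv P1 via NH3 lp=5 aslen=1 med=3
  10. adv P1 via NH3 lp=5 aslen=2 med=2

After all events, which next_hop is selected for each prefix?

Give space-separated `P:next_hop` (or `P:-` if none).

Answer: P0:NH4 P1:NH3

Derivation:
Op 1: best P0=NH3 P1=-
Op 2: best P0=- P1=-
Op 3: best P0=- P1=NH1
Op 4: best P0=- P1=NH1
Op 5: best P0=NH4 P1=NH1
Op 6: best P0=NH4 P1=NH0
Op 7: best P0=NH4 P1=NH1
Op 8: best P0=NH4 P1=NH1
Op 9: best P0=NH4 P1=NH3
Op 10: best P0=NH4 P1=NH3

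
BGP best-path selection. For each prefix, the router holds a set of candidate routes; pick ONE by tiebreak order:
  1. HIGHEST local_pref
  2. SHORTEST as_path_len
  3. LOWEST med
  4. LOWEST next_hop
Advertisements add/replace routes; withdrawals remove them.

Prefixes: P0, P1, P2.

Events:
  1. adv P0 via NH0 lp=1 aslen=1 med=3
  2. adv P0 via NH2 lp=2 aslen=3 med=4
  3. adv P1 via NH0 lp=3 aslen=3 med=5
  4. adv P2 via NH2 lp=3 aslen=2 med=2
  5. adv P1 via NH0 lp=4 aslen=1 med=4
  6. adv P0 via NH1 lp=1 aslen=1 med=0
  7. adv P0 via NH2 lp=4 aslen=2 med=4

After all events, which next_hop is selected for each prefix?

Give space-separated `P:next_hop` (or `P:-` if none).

Answer: P0:NH2 P1:NH0 P2:NH2

Derivation:
Op 1: best P0=NH0 P1=- P2=-
Op 2: best P0=NH2 P1=- P2=-
Op 3: best P0=NH2 P1=NH0 P2=-
Op 4: best P0=NH2 P1=NH0 P2=NH2
Op 5: best P0=NH2 P1=NH0 P2=NH2
Op 6: best P0=NH2 P1=NH0 P2=NH2
Op 7: best P0=NH2 P1=NH0 P2=NH2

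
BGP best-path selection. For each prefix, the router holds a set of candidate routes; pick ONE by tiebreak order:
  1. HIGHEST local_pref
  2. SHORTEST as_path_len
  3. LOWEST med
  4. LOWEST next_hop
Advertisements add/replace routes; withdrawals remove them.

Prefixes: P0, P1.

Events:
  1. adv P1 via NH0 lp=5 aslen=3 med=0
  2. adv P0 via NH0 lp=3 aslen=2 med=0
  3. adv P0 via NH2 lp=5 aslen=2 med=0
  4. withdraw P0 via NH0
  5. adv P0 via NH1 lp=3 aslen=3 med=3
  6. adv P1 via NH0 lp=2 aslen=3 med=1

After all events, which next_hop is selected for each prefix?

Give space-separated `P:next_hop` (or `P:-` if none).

Op 1: best P0=- P1=NH0
Op 2: best P0=NH0 P1=NH0
Op 3: best P0=NH2 P1=NH0
Op 4: best P0=NH2 P1=NH0
Op 5: best P0=NH2 P1=NH0
Op 6: best P0=NH2 P1=NH0

Answer: P0:NH2 P1:NH0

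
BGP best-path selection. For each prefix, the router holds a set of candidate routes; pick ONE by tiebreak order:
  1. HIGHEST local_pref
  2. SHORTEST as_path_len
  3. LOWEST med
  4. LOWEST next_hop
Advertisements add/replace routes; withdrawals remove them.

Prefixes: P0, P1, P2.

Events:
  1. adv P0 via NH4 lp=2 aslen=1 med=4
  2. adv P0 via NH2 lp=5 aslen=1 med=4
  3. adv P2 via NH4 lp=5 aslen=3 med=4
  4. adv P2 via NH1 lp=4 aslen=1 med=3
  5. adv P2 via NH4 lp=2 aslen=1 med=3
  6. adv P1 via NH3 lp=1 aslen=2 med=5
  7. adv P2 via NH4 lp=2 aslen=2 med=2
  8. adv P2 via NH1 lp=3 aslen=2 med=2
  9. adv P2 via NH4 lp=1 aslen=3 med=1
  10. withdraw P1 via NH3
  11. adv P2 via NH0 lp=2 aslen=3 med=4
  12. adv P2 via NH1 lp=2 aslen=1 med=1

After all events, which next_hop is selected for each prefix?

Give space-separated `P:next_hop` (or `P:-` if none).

Op 1: best P0=NH4 P1=- P2=-
Op 2: best P0=NH2 P1=- P2=-
Op 3: best P0=NH2 P1=- P2=NH4
Op 4: best P0=NH2 P1=- P2=NH4
Op 5: best P0=NH2 P1=- P2=NH1
Op 6: best P0=NH2 P1=NH3 P2=NH1
Op 7: best P0=NH2 P1=NH3 P2=NH1
Op 8: best P0=NH2 P1=NH3 P2=NH1
Op 9: best P0=NH2 P1=NH3 P2=NH1
Op 10: best P0=NH2 P1=- P2=NH1
Op 11: best P0=NH2 P1=- P2=NH1
Op 12: best P0=NH2 P1=- P2=NH1

Answer: P0:NH2 P1:- P2:NH1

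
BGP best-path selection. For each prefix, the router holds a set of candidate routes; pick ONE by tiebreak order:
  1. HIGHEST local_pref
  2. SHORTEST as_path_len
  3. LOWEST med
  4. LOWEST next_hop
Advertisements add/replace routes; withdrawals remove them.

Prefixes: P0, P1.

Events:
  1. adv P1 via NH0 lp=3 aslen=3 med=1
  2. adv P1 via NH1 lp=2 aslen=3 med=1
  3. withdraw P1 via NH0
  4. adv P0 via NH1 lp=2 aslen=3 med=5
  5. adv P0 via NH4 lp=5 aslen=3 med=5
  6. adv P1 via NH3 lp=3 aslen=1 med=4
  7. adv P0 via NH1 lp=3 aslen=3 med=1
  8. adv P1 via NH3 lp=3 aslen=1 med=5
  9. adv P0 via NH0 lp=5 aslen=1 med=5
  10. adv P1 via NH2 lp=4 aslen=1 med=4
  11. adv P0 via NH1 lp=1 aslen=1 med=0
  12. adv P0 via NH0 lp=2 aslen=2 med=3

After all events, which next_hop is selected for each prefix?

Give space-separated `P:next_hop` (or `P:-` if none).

Op 1: best P0=- P1=NH0
Op 2: best P0=- P1=NH0
Op 3: best P0=- P1=NH1
Op 4: best P0=NH1 P1=NH1
Op 5: best P0=NH4 P1=NH1
Op 6: best P0=NH4 P1=NH3
Op 7: best P0=NH4 P1=NH3
Op 8: best P0=NH4 P1=NH3
Op 9: best P0=NH0 P1=NH3
Op 10: best P0=NH0 P1=NH2
Op 11: best P0=NH0 P1=NH2
Op 12: best P0=NH4 P1=NH2

Answer: P0:NH4 P1:NH2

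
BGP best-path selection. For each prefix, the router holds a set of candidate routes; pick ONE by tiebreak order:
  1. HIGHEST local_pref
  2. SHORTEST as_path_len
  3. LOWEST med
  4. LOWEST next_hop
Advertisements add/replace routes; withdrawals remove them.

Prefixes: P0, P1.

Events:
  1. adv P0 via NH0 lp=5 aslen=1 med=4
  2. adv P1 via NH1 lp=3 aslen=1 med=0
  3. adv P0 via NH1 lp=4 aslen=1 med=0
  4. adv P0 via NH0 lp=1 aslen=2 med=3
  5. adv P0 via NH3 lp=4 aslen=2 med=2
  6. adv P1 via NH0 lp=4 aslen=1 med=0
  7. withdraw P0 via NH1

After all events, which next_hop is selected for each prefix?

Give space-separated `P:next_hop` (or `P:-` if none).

Op 1: best P0=NH0 P1=-
Op 2: best P0=NH0 P1=NH1
Op 3: best P0=NH0 P1=NH1
Op 4: best P0=NH1 P1=NH1
Op 5: best P0=NH1 P1=NH1
Op 6: best P0=NH1 P1=NH0
Op 7: best P0=NH3 P1=NH0

Answer: P0:NH3 P1:NH0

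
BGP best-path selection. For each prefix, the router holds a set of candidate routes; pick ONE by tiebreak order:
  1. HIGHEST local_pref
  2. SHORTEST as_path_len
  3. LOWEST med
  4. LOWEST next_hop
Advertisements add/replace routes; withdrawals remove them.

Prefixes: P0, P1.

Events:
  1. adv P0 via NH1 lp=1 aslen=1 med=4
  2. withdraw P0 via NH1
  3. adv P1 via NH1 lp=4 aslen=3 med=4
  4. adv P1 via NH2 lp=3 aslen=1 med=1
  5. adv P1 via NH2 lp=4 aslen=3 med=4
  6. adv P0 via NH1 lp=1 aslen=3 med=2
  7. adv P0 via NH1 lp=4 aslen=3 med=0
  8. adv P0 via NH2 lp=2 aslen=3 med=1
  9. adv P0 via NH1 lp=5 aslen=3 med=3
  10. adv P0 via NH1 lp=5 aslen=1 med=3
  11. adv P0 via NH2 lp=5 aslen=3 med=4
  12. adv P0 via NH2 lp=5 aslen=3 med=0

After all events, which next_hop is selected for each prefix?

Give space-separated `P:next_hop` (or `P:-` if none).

Op 1: best P0=NH1 P1=-
Op 2: best P0=- P1=-
Op 3: best P0=- P1=NH1
Op 4: best P0=- P1=NH1
Op 5: best P0=- P1=NH1
Op 6: best P0=NH1 P1=NH1
Op 7: best P0=NH1 P1=NH1
Op 8: best P0=NH1 P1=NH1
Op 9: best P0=NH1 P1=NH1
Op 10: best P0=NH1 P1=NH1
Op 11: best P0=NH1 P1=NH1
Op 12: best P0=NH1 P1=NH1

Answer: P0:NH1 P1:NH1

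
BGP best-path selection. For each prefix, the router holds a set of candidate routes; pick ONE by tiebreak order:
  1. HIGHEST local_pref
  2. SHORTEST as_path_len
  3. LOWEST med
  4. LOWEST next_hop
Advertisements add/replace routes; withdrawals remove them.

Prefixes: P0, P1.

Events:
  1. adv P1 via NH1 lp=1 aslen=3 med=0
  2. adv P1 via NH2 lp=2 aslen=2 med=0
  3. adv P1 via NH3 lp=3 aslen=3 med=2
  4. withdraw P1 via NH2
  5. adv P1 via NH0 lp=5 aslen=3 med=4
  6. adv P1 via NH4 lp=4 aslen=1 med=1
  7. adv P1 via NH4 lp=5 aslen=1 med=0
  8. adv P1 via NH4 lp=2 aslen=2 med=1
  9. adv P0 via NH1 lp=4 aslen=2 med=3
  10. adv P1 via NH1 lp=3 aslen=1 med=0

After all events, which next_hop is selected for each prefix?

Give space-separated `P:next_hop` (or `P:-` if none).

Op 1: best P0=- P1=NH1
Op 2: best P0=- P1=NH2
Op 3: best P0=- P1=NH3
Op 4: best P0=- P1=NH3
Op 5: best P0=- P1=NH0
Op 6: best P0=- P1=NH0
Op 7: best P0=- P1=NH4
Op 8: best P0=- P1=NH0
Op 9: best P0=NH1 P1=NH0
Op 10: best P0=NH1 P1=NH0

Answer: P0:NH1 P1:NH0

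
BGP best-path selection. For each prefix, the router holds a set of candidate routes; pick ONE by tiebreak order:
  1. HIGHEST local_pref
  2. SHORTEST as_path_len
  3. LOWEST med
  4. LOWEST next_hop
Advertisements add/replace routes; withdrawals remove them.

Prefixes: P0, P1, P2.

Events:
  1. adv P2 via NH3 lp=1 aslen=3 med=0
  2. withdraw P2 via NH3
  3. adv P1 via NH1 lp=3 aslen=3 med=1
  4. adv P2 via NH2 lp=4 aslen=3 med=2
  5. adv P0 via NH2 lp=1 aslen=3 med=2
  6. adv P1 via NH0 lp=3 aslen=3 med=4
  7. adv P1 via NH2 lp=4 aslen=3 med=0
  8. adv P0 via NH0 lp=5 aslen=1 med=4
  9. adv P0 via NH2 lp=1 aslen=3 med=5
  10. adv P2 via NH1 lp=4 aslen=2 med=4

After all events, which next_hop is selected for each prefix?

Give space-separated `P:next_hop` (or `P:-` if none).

Op 1: best P0=- P1=- P2=NH3
Op 2: best P0=- P1=- P2=-
Op 3: best P0=- P1=NH1 P2=-
Op 4: best P0=- P1=NH1 P2=NH2
Op 5: best P0=NH2 P1=NH1 P2=NH2
Op 6: best P0=NH2 P1=NH1 P2=NH2
Op 7: best P0=NH2 P1=NH2 P2=NH2
Op 8: best P0=NH0 P1=NH2 P2=NH2
Op 9: best P0=NH0 P1=NH2 P2=NH2
Op 10: best P0=NH0 P1=NH2 P2=NH1

Answer: P0:NH0 P1:NH2 P2:NH1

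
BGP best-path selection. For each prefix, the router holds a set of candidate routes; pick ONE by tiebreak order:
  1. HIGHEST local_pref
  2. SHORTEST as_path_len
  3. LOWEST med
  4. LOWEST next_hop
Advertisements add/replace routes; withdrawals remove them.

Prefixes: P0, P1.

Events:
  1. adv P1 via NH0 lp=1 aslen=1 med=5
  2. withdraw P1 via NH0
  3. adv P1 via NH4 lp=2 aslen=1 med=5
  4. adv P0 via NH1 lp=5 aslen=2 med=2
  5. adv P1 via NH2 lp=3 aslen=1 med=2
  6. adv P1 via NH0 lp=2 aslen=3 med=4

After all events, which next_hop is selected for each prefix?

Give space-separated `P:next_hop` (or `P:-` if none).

Op 1: best P0=- P1=NH0
Op 2: best P0=- P1=-
Op 3: best P0=- P1=NH4
Op 4: best P0=NH1 P1=NH4
Op 5: best P0=NH1 P1=NH2
Op 6: best P0=NH1 P1=NH2

Answer: P0:NH1 P1:NH2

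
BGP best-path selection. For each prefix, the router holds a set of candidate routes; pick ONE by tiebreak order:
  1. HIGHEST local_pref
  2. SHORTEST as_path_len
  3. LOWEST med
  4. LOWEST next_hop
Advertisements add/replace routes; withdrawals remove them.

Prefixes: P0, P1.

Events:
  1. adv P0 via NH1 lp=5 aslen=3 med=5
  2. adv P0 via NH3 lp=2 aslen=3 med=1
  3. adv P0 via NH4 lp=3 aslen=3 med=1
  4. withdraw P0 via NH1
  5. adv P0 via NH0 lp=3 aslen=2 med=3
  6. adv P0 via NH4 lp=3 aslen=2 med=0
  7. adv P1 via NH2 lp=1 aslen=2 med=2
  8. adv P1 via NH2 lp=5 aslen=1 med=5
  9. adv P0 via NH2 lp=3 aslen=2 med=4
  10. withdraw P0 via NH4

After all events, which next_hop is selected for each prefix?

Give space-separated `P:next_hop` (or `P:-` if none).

Op 1: best P0=NH1 P1=-
Op 2: best P0=NH1 P1=-
Op 3: best P0=NH1 P1=-
Op 4: best P0=NH4 P1=-
Op 5: best P0=NH0 P1=-
Op 6: best P0=NH4 P1=-
Op 7: best P0=NH4 P1=NH2
Op 8: best P0=NH4 P1=NH2
Op 9: best P0=NH4 P1=NH2
Op 10: best P0=NH0 P1=NH2

Answer: P0:NH0 P1:NH2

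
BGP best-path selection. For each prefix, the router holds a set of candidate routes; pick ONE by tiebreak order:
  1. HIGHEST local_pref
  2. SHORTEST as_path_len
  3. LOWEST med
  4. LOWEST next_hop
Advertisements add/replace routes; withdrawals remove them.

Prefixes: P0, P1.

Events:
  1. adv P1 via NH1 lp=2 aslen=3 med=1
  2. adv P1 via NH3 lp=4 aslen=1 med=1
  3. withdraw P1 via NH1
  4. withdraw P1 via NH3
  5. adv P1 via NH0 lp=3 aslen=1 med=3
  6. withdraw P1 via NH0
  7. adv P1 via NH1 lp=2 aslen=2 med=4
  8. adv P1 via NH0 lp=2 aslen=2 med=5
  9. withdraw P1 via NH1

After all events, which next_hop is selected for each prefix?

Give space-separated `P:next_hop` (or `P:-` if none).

Answer: P0:- P1:NH0

Derivation:
Op 1: best P0=- P1=NH1
Op 2: best P0=- P1=NH3
Op 3: best P0=- P1=NH3
Op 4: best P0=- P1=-
Op 5: best P0=- P1=NH0
Op 6: best P0=- P1=-
Op 7: best P0=- P1=NH1
Op 8: best P0=- P1=NH1
Op 9: best P0=- P1=NH0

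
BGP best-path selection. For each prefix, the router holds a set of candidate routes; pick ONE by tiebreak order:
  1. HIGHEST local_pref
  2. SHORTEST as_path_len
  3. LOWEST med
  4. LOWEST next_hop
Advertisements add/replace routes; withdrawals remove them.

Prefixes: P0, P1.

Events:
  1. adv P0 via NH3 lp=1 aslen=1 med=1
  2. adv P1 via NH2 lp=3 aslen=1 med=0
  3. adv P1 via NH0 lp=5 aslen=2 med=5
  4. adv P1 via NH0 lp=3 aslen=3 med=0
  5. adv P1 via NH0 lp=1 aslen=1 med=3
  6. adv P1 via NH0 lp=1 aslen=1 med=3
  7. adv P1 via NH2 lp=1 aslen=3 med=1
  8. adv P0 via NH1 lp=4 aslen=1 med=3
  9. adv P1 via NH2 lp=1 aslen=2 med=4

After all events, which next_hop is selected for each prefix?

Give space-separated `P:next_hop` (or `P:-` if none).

Answer: P0:NH1 P1:NH0

Derivation:
Op 1: best P0=NH3 P1=-
Op 2: best P0=NH3 P1=NH2
Op 3: best P0=NH3 P1=NH0
Op 4: best P0=NH3 P1=NH2
Op 5: best P0=NH3 P1=NH2
Op 6: best P0=NH3 P1=NH2
Op 7: best P0=NH3 P1=NH0
Op 8: best P0=NH1 P1=NH0
Op 9: best P0=NH1 P1=NH0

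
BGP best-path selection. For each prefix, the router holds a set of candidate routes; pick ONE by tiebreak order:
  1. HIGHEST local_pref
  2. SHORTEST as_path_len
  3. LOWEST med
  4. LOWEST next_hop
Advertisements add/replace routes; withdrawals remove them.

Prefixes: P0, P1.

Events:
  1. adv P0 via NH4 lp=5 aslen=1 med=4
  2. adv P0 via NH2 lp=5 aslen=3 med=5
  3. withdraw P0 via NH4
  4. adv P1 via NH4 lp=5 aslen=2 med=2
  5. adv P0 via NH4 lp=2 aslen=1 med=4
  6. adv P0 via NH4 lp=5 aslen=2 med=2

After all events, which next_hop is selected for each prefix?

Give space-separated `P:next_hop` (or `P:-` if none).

Op 1: best P0=NH4 P1=-
Op 2: best P0=NH4 P1=-
Op 3: best P0=NH2 P1=-
Op 4: best P0=NH2 P1=NH4
Op 5: best P0=NH2 P1=NH4
Op 6: best P0=NH4 P1=NH4

Answer: P0:NH4 P1:NH4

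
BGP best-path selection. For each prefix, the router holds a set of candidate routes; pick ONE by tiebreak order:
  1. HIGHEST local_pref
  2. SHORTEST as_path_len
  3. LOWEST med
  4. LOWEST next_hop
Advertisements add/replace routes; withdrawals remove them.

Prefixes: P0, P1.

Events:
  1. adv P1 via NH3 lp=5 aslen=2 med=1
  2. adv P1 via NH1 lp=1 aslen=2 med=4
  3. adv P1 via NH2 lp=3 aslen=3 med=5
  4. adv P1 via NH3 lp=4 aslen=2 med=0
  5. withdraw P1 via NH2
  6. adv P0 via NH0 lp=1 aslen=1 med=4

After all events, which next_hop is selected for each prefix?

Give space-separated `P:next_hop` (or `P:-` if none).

Op 1: best P0=- P1=NH3
Op 2: best P0=- P1=NH3
Op 3: best P0=- P1=NH3
Op 4: best P0=- P1=NH3
Op 5: best P0=- P1=NH3
Op 6: best P0=NH0 P1=NH3

Answer: P0:NH0 P1:NH3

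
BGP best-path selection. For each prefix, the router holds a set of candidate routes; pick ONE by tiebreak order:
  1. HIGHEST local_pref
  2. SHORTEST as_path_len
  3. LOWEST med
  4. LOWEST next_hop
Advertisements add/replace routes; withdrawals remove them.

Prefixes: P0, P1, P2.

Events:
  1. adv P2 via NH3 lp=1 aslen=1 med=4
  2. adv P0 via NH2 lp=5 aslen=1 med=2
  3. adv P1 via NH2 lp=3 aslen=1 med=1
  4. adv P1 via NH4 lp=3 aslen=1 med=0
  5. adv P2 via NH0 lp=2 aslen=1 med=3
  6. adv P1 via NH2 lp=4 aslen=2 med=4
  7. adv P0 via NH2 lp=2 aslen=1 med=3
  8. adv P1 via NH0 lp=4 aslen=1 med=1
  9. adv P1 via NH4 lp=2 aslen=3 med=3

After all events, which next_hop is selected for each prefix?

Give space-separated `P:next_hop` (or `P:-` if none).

Op 1: best P0=- P1=- P2=NH3
Op 2: best P0=NH2 P1=- P2=NH3
Op 3: best P0=NH2 P1=NH2 P2=NH3
Op 4: best P0=NH2 P1=NH4 P2=NH3
Op 5: best P0=NH2 P1=NH4 P2=NH0
Op 6: best P0=NH2 P1=NH2 P2=NH0
Op 7: best P0=NH2 P1=NH2 P2=NH0
Op 8: best P0=NH2 P1=NH0 P2=NH0
Op 9: best P0=NH2 P1=NH0 P2=NH0

Answer: P0:NH2 P1:NH0 P2:NH0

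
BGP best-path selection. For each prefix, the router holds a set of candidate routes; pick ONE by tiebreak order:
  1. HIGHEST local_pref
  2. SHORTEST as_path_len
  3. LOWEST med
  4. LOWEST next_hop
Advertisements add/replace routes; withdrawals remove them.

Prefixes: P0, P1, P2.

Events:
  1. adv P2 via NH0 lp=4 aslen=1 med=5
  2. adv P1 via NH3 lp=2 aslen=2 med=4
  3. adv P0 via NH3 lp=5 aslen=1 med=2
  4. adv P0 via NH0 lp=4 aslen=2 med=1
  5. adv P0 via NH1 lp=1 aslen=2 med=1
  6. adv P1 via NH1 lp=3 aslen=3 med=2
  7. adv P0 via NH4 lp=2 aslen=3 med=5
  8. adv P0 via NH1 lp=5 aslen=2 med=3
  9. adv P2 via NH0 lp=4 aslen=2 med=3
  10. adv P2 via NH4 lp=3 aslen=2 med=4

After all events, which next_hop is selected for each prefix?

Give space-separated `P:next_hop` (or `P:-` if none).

Answer: P0:NH3 P1:NH1 P2:NH0

Derivation:
Op 1: best P0=- P1=- P2=NH0
Op 2: best P0=- P1=NH3 P2=NH0
Op 3: best P0=NH3 P1=NH3 P2=NH0
Op 4: best P0=NH3 P1=NH3 P2=NH0
Op 5: best P0=NH3 P1=NH3 P2=NH0
Op 6: best P0=NH3 P1=NH1 P2=NH0
Op 7: best P0=NH3 P1=NH1 P2=NH0
Op 8: best P0=NH3 P1=NH1 P2=NH0
Op 9: best P0=NH3 P1=NH1 P2=NH0
Op 10: best P0=NH3 P1=NH1 P2=NH0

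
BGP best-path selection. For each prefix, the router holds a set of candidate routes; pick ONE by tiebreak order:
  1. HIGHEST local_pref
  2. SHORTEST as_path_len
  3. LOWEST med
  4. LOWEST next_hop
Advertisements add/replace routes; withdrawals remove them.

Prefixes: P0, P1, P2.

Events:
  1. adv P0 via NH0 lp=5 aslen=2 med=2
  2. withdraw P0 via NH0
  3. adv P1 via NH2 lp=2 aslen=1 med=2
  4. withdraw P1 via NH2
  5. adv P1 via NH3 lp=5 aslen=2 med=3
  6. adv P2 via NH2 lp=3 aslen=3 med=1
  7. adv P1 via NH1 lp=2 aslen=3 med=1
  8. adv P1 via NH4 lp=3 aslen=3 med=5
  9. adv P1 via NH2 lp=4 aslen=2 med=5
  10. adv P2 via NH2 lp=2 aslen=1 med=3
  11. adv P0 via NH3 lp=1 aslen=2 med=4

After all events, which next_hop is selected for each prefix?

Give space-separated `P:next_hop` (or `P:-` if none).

Answer: P0:NH3 P1:NH3 P2:NH2

Derivation:
Op 1: best P0=NH0 P1=- P2=-
Op 2: best P0=- P1=- P2=-
Op 3: best P0=- P1=NH2 P2=-
Op 4: best P0=- P1=- P2=-
Op 5: best P0=- P1=NH3 P2=-
Op 6: best P0=- P1=NH3 P2=NH2
Op 7: best P0=- P1=NH3 P2=NH2
Op 8: best P0=- P1=NH3 P2=NH2
Op 9: best P0=- P1=NH3 P2=NH2
Op 10: best P0=- P1=NH3 P2=NH2
Op 11: best P0=NH3 P1=NH3 P2=NH2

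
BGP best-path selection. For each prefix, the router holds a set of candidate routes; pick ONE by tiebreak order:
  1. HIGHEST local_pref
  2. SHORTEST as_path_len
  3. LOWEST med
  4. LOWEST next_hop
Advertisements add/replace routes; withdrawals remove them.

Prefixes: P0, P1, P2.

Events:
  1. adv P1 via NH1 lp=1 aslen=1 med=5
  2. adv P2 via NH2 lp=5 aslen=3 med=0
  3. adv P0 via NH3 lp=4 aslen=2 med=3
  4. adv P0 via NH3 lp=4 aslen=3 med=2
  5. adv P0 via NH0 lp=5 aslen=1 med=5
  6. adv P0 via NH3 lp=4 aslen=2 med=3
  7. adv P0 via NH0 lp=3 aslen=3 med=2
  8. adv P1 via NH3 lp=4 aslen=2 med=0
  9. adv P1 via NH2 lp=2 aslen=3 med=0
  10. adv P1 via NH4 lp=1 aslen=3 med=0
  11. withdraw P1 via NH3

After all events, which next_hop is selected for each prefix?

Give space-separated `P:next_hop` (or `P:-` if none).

Answer: P0:NH3 P1:NH2 P2:NH2

Derivation:
Op 1: best P0=- P1=NH1 P2=-
Op 2: best P0=- P1=NH1 P2=NH2
Op 3: best P0=NH3 P1=NH1 P2=NH2
Op 4: best P0=NH3 P1=NH1 P2=NH2
Op 5: best P0=NH0 P1=NH1 P2=NH2
Op 6: best P0=NH0 P1=NH1 P2=NH2
Op 7: best P0=NH3 P1=NH1 P2=NH2
Op 8: best P0=NH3 P1=NH3 P2=NH2
Op 9: best P0=NH3 P1=NH3 P2=NH2
Op 10: best P0=NH3 P1=NH3 P2=NH2
Op 11: best P0=NH3 P1=NH2 P2=NH2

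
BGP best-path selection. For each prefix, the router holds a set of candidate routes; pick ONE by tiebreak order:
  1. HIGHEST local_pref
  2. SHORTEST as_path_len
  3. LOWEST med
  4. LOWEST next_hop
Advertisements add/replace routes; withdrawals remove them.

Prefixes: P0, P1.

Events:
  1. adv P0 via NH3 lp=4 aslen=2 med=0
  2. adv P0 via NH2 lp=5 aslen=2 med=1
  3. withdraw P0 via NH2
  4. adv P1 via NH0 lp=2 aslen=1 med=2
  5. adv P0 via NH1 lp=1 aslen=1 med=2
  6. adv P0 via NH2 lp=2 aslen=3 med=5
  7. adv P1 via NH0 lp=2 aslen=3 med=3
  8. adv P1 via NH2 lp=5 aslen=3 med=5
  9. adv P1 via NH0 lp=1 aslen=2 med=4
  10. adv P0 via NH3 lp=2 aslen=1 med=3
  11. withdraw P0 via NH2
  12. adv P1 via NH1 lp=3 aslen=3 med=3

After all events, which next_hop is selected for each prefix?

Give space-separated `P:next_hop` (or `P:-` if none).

Op 1: best P0=NH3 P1=-
Op 2: best P0=NH2 P1=-
Op 3: best P0=NH3 P1=-
Op 4: best P0=NH3 P1=NH0
Op 5: best P0=NH3 P1=NH0
Op 6: best P0=NH3 P1=NH0
Op 7: best P0=NH3 P1=NH0
Op 8: best P0=NH3 P1=NH2
Op 9: best P0=NH3 P1=NH2
Op 10: best P0=NH3 P1=NH2
Op 11: best P0=NH3 P1=NH2
Op 12: best P0=NH3 P1=NH2

Answer: P0:NH3 P1:NH2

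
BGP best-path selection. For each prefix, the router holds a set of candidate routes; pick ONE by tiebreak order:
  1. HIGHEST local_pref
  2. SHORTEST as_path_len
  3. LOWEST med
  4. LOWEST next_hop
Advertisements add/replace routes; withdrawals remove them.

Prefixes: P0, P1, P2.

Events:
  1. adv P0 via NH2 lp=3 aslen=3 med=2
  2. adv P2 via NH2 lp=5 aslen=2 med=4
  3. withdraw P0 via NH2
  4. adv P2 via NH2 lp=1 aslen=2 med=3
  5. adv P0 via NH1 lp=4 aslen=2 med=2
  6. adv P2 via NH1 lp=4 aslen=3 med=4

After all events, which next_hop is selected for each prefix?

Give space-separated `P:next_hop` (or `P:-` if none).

Answer: P0:NH1 P1:- P2:NH1

Derivation:
Op 1: best P0=NH2 P1=- P2=-
Op 2: best P0=NH2 P1=- P2=NH2
Op 3: best P0=- P1=- P2=NH2
Op 4: best P0=- P1=- P2=NH2
Op 5: best P0=NH1 P1=- P2=NH2
Op 6: best P0=NH1 P1=- P2=NH1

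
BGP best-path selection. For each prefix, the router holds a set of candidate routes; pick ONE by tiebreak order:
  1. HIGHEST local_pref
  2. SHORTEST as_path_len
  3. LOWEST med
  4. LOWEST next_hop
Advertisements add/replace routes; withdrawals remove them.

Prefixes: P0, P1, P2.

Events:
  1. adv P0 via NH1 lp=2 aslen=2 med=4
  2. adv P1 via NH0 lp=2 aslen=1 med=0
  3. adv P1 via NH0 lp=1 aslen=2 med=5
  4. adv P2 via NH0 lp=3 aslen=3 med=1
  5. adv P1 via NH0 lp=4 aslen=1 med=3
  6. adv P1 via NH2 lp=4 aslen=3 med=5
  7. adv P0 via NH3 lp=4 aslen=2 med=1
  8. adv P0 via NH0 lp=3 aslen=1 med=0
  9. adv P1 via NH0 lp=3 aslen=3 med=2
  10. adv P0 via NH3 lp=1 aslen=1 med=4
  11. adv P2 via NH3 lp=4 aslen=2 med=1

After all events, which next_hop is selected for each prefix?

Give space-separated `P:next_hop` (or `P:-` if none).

Answer: P0:NH0 P1:NH2 P2:NH3

Derivation:
Op 1: best P0=NH1 P1=- P2=-
Op 2: best P0=NH1 P1=NH0 P2=-
Op 3: best P0=NH1 P1=NH0 P2=-
Op 4: best P0=NH1 P1=NH0 P2=NH0
Op 5: best P0=NH1 P1=NH0 P2=NH0
Op 6: best P0=NH1 P1=NH0 P2=NH0
Op 7: best P0=NH3 P1=NH0 P2=NH0
Op 8: best P0=NH3 P1=NH0 P2=NH0
Op 9: best P0=NH3 P1=NH2 P2=NH0
Op 10: best P0=NH0 P1=NH2 P2=NH0
Op 11: best P0=NH0 P1=NH2 P2=NH3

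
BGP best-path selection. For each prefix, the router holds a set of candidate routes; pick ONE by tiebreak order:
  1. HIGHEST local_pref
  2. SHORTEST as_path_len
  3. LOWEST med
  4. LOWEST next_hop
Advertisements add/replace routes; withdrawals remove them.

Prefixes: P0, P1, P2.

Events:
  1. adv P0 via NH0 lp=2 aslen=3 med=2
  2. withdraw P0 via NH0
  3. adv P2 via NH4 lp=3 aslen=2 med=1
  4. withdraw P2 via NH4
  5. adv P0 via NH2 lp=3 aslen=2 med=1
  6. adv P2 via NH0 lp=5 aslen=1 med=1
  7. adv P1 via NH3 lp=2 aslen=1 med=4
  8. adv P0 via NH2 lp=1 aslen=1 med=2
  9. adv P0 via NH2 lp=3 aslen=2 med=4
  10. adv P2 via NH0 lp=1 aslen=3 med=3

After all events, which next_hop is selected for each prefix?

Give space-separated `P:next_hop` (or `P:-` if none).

Op 1: best P0=NH0 P1=- P2=-
Op 2: best P0=- P1=- P2=-
Op 3: best P0=- P1=- P2=NH4
Op 4: best P0=- P1=- P2=-
Op 5: best P0=NH2 P1=- P2=-
Op 6: best P0=NH2 P1=- P2=NH0
Op 7: best P0=NH2 P1=NH3 P2=NH0
Op 8: best P0=NH2 P1=NH3 P2=NH0
Op 9: best P0=NH2 P1=NH3 P2=NH0
Op 10: best P0=NH2 P1=NH3 P2=NH0

Answer: P0:NH2 P1:NH3 P2:NH0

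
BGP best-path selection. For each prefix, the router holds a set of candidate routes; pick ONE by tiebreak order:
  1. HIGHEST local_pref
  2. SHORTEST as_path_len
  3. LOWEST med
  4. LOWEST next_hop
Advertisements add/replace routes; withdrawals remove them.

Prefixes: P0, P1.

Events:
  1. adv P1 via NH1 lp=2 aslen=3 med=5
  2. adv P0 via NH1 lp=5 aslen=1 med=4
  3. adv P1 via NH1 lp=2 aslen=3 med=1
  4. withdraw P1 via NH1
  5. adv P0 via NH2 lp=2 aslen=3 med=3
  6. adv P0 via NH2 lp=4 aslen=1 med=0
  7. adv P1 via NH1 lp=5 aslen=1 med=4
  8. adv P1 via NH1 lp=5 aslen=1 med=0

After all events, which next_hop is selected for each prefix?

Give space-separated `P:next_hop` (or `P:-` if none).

Op 1: best P0=- P1=NH1
Op 2: best P0=NH1 P1=NH1
Op 3: best P0=NH1 P1=NH1
Op 4: best P0=NH1 P1=-
Op 5: best P0=NH1 P1=-
Op 6: best P0=NH1 P1=-
Op 7: best P0=NH1 P1=NH1
Op 8: best P0=NH1 P1=NH1

Answer: P0:NH1 P1:NH1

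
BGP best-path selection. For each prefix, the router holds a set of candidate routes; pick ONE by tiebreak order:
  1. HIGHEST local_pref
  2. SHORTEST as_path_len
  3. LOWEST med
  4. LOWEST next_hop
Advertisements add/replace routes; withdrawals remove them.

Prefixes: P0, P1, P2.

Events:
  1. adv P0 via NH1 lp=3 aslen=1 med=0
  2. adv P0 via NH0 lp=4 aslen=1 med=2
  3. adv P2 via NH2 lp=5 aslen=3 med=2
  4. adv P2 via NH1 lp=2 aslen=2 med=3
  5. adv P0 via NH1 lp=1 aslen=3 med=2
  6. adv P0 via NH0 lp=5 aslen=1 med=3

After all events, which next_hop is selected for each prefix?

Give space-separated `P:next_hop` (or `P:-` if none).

Answer: P0:NH0 P1:- P2:NH2

Derivation:
Op 1: best P0=NH1 P1=- P2=-
Op 2: best P0=NH0 P1=- P2=-
Op 3: best P0=NH0 P1=- P2=NH2
Op 4: best P0=NH0 P1=- P2=NH2
Op 5: best P0=NH0 P1=- P2=NH2
Op 6: best P0=NH0 P1=- P2=NH2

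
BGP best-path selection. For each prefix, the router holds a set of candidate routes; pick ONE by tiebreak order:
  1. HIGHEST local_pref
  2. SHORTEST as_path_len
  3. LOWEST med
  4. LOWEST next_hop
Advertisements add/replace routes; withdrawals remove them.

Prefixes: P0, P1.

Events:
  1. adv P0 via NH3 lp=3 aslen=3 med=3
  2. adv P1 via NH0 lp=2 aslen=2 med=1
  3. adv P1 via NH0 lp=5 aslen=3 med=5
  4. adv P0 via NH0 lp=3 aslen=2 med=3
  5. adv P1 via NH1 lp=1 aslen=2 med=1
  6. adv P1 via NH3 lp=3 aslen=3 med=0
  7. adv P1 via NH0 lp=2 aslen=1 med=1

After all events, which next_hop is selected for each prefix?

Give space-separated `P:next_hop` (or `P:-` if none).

Answer: P0:NH0 P1:NH3

Derivation:
Op 1: best P0=NH3 P1=-
Op 2: best P0=NH3 P1=NH0
Op 3: best P0=NH3 P1=NH0
Op 4: best P0=NH0 P1=NH0
Op 5: best P0=NH0 P1=NH0
Op 6: best P0=NH0 P1=NH0
Op 7: best P0=NH0 P1=NH3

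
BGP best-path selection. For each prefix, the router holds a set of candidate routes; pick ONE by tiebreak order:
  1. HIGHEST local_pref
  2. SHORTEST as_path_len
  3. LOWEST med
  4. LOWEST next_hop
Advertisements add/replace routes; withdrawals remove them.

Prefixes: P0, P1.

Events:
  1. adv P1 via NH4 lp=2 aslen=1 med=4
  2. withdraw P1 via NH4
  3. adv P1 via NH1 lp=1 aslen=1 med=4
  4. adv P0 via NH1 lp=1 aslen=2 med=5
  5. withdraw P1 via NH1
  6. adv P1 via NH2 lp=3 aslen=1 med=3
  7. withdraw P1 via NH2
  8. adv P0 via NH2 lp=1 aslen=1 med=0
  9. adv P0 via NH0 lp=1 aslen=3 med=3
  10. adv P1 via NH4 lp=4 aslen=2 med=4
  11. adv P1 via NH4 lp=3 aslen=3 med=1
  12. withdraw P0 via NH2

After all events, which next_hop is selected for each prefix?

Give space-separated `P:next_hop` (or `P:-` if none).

Answer: P0:NH1 P1:NH4

Derivation:
Op 1: best P0=- P1=NH4
Op 2: best P0=- P1=-
Op 3: best P0=- P1=NH1
Op 4: best P0=NH1 P1=NH1
Op 5: best P0=NH1 P1=-
Op 6: best P0=NH1 P1=NH2
Op 7: best P0=NH1 P1=-
Op 8: best P0=NH2 P1=-
Op 9: best P0=NH2 P1=-
Op 10: best P0=NH2 P1=NH4
Op 11: best P0=NH2 P1=NH4
Op 12: best P0=NH1 P1=NH4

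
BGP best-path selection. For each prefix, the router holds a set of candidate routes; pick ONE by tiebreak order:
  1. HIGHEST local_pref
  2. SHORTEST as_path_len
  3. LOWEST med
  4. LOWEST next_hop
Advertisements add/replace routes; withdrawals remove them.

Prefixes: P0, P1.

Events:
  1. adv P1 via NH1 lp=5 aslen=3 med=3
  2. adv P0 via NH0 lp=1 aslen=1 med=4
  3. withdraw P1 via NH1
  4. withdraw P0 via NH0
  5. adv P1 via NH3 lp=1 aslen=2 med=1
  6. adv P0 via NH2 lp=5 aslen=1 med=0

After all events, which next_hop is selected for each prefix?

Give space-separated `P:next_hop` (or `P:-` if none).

Op 1: best P0=- P1=NH1
Op 2: best P0=NH0 P1=NH1
Op 3: best P0=NH0 P1=-
Op 4: best P0=- P1=-
Op 5: best P0=- P1=NH3
Op 6: best P0=NH2 P1=NH3

Answer: P0:NH2 P1:NH3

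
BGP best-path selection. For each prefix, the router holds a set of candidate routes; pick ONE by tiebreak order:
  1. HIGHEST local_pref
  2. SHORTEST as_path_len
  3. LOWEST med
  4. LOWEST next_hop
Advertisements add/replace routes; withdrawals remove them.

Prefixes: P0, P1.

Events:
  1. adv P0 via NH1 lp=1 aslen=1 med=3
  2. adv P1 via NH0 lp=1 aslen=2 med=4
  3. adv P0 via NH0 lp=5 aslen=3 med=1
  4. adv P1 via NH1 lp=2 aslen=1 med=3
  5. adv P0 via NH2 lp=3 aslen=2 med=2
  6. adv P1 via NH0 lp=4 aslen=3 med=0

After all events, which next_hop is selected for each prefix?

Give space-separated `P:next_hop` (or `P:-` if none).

Answer: P0:NH0 P1:NH0

Derivation:
Op 1: best P0=NH1 P1=-
Op 2: best P0=NH1 P1=NH0
Op 3: best P0=NH0 P1=NH0
Op 4: best P0=NH0 P1=NH1
Op 5: best P0=NH0 P1=NH1
Op 6: best P0=NH0 P1=NH0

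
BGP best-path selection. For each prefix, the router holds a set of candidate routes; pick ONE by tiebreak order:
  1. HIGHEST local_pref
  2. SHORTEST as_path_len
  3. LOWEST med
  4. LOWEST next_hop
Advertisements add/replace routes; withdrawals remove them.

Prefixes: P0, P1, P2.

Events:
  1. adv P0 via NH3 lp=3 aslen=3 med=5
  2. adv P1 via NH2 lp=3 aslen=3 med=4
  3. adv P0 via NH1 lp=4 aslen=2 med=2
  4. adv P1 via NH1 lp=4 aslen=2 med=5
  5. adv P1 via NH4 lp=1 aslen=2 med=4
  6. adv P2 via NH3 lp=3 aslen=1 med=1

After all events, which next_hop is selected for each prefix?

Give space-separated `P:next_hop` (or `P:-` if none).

Op 1: best P0=NH3 P1=- P2=-
Op 2: best P0=NH3 P1=NH2 P2=-
Op 3: best P0=NH1 P1=NH2 P2=-
Op 4: best P0=NH1 P1=NH1 P2=-
Op 5: best P0=NH1 P1=NH1 P2=-
Op 6: best P0=NH1 P1=NH1 P2=NH3

Answer: P0:NH1 P1:NH1 P2:NH3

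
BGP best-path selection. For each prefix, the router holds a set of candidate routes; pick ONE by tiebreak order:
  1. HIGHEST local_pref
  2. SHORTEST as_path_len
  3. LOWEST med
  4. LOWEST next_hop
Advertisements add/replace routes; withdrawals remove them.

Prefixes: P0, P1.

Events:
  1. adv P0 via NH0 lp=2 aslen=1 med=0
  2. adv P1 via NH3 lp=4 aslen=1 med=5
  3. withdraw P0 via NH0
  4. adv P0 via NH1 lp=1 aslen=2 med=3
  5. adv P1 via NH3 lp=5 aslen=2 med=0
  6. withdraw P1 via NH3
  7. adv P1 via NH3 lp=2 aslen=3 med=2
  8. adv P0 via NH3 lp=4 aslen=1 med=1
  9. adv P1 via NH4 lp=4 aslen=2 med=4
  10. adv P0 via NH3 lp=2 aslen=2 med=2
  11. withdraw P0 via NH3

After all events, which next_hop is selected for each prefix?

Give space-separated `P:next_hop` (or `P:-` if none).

Op 1: best P0=NH0 P1=-
Op 2: best P0=NH0 P1=NH3
Op 3: best P0=- P1=NH3
Op 4: best P0=NH1 P1=NH3
Op 5: best P0=NH1 P1=NH3
Op 6: best P0=NH1 P1=-
Op 7: best P0=NH1 P1=NH3
Op 8: best P0=NH3 P1=NH3
Op 9: best P0=NH3 P1=NH4
Op 10: best P0=NH3 P1=NH4
Op 11: best P0=NH1 P1=NH4

Answer: P0:NH1 P1:NH4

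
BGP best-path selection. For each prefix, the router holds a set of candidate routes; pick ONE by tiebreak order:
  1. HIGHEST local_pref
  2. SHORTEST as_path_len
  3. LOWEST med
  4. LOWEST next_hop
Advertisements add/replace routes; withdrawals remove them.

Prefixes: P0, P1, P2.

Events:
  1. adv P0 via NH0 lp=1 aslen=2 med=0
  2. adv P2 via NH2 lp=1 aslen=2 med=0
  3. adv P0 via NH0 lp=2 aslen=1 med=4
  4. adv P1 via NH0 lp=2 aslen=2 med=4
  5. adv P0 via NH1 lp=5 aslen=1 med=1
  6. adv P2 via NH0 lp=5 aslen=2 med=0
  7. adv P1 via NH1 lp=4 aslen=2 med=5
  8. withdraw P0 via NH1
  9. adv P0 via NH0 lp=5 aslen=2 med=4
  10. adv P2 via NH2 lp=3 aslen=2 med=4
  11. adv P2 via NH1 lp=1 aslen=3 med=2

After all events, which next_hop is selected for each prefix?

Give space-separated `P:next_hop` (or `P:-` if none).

Op 1: best P0=NH0 P1=- P2=-
Op 2: best P0=NH0 P1=- P2=NH2
Op 3: best P0=NH0 P1=- P2=NH2
Op 4: best P0=NH0 P1=NH0 P2=NH2
Op 5: best P0=NH1 P1=NH0 P2=NH2
Op 6: best P0=NH1 P1=NH0 P2=NH0
Op 7: best P0=NH1 P1=NH1 P2=NH0
Op 8: best P0=NH0 P1=NH1 P2=NH0
Op 9: best P0=NH0 P1=NH1 P2=NH0
Op 10: best P0=NH0 P1=NH1 P2=NH0
Op 11: best P0=NH0 P1=NH1 P2=NH0

Answer: P0:NH0 P1:NH1 P2:NH0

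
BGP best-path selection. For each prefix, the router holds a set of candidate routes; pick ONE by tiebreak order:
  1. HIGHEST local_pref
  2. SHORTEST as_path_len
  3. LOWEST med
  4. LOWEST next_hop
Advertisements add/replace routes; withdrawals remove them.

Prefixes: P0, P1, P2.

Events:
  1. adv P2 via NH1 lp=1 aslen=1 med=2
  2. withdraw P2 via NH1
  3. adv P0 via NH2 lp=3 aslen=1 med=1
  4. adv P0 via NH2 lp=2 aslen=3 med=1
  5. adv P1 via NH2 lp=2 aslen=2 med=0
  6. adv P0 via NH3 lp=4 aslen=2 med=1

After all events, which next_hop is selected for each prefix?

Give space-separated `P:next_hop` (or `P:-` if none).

Answer: P0:NH3 P1:NH2 P2:-

Derivation:
Op 1: best P0=- P1=- P2=NH1
Op 2: best P0=- P1=- P2=-
Op 3: best P0=NH2 P1=- P2=-
Op 4: best P0=NH2 P1=- P2=-
Op 5: best P0=NH2 P1=NH2 P2=-
Op 6: best P0=NH3 P1=NH2 P2=-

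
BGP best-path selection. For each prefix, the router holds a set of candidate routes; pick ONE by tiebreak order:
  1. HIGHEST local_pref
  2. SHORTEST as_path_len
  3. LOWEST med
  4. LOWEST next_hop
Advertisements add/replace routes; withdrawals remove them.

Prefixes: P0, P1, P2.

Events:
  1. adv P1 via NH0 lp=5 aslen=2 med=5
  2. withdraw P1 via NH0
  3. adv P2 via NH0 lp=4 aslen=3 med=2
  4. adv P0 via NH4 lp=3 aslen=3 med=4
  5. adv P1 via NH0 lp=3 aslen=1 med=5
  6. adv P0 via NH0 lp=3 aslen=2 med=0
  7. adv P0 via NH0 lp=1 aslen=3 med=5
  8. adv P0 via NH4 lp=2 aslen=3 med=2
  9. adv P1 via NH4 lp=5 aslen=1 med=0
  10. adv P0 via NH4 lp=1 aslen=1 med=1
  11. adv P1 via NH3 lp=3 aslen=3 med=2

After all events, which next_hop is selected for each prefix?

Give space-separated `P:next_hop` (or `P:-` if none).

Op 1: best P0=- P1=NH0 P2=-
Op 2: best P0=- P1=- P2=-
Op 3: best P0=- P1=- P2=NH0
Op 4: best P0=NH4 P1=- P2=NH0
Op 5: best P0=NH4 P1=NH0 P2=NH0
Op 6: best P0=NH0 P1=NH0 P2=NH0
Op 7: best P0=NH4 P1=NH0 P2=NH0
Op 8: best P0=NH4 P1=NH0 P2=NH0
Op 9: best P0=NH4 P1=NH4 P2=NH0
Op 10: best P0=NH4 P1=NH4 P2=NH0
Op 11: best P0=NH4 P1=NH4 P2=NH0

Answer: P0:NH4 P1:NH4 P2:NH0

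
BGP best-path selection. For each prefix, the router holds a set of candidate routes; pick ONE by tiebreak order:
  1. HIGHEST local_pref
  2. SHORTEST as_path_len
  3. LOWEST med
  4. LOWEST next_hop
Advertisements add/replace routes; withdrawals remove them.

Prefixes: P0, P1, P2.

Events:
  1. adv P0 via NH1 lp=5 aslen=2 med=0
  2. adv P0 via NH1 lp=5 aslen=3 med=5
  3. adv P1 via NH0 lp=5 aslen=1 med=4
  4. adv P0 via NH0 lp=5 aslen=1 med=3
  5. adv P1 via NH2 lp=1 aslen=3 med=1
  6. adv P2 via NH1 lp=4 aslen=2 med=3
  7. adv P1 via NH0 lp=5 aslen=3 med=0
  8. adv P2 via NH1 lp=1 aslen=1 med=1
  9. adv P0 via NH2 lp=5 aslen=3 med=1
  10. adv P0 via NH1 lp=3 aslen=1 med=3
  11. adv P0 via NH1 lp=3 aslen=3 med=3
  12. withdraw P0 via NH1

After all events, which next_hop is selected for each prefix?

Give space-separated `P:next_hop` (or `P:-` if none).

Op 1: best P0=NH1 P1=- P2=-
Op 2: best P0=NH1 P1=- P2=-
Op 3: best P0=NH1 P1=NH0 P2=-
Op 4: best P0=NH0 P1=NH0 P2=-
Op 5: best P0=NH0 P1=NH0 P2=-
Op 6: best P0=NH0 P1=NH0 P2=NH1
Op 7: best P0=NH0 P1=NH0 P2=NH1
Op 8: best P0=NH0 P1=NH0 P2=NH1
Op 9: best P0=NH0 P1=NH0 P2=NH1
Op 10: best P0=NH0 P1=NH0 P2=NH1
Op 11: best P0=NH0 P1=NH0 P2=NH1
Op 12: best P0=NH0 P1=NH0 P2=NH1

Answer: P0:NH0 P1:NH0 P2:NH1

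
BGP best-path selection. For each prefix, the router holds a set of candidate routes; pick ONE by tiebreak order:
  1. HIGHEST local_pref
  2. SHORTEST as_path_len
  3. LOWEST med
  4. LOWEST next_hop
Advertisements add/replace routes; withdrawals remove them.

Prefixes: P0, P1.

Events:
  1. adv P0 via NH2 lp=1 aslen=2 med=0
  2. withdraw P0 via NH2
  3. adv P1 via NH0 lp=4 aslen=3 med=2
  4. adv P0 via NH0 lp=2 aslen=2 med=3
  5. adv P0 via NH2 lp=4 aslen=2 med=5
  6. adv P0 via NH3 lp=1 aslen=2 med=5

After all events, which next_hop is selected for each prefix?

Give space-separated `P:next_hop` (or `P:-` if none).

Answer: P0:NH2 P1:NH0

Derivation:
Op 1: best P0=NH2 P1=-
Op 2: best P0=- P1=-
Op 3: best P0=- P1=NH0
Op 4: best P0=NH0 P1=NH0
Op 5: best P0=NH2 P1=NH0
Op 6: best P0=NH2 P1=NH0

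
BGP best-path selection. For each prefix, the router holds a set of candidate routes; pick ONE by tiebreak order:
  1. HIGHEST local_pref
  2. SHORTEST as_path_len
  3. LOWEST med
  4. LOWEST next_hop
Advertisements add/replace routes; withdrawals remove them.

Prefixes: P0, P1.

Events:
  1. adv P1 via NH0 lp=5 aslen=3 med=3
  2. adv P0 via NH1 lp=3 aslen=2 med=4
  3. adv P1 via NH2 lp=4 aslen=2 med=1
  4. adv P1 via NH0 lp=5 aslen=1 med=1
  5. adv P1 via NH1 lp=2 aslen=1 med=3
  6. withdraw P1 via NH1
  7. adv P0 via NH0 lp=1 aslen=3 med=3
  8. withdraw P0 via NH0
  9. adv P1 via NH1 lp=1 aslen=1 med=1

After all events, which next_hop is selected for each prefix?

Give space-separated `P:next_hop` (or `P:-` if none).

Op 1: best P0=- P1=NH0
Op 2: best P0=NH1 P1=NH0
Op 3: best P0=NH1 P1=NH0
Op 4: best P0=NH1 P1=NH0
Op 5: best P0=NH1 P1=NH0
Op 6: best P0=NH1 P1=NH0
Op 7: best P0=NH1 P1=NH0
Op 8: best P0=NH1 P1=NH0
Op 9: best P0=NH1 P1=NH0

Answer: P0:NH1 P1:NH0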